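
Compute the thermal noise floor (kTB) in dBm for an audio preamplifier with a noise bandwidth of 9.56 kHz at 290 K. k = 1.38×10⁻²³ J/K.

P_n = kTB = 1.38×10⁻²³ × 290 × 9.56×10³ = 3.83×10⁻¹⁷ W
In dBm: 10 log₁₀(3.83×10⁻¹⁷ / 10⁻³) = −134.2 dBm

−134.2 dBm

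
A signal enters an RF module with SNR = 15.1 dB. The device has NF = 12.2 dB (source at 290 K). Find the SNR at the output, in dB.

2.9 dB

By definition F = SNR_in/SNR_out, so in dB: SNR_out = SNR_in − NF
SNR_out = 15.1 − 12.2 = 2.9 dB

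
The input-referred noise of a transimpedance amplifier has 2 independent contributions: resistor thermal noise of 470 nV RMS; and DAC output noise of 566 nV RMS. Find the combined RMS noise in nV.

736 nV

Uncorrelated sources add in power (mean-square): V_tot = √(ΣV_i²)
V_tot = √[(4.70×10⁻⁷)² + (5.66×10⁻⁷)²] = 7.36×10⁻⁷ V = 736 nV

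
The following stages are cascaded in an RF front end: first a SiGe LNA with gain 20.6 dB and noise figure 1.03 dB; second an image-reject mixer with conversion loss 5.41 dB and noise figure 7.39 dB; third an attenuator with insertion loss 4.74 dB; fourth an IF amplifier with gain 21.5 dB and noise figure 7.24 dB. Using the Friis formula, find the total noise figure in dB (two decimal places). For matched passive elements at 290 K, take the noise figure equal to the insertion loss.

2.44 dB

Convert to linear (a loss of L dB is a gain of −L dB): F_i = 10^(NF_i/10), G_i = 10^(G_i,dB/10)
  Stage 1: F_1 = 10^(1.03/10) = 1.268, G_1 = 10^(20.6/10) = 114.8
  Stage 2: F_2 = 10^(7.39/10) = 5.483, G_2 = 10^(−5.41/10) = 0.2877
  Stage 3: F_3 = 10^(4.74/10) = 2.979, G_3 = 10^(−4.74/10) = 0.3357
  Stage 4: F_4 = 10^(7.24/10) = 5.297, G_4 = 10^(21.5/10) = 141.3
Friis cascade:
  F = 1.268 + (5.483 − 1)/114.8 + (2.979 − 1)/33.04 + (5.297 − 1)/11.09 = 1.754
NF = 10 log₁₀(1.754) = 2.44 dB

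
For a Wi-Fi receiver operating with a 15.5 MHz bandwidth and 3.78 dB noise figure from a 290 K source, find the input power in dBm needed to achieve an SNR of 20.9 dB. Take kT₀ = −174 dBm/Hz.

−77.4 dBm

Sensitivity = −174 + 10 log₁₀(B) + NF + SNR_min
= −174 + 71.9 + 3.78 + 20.9
= −77.42 dBm → −77.4 dBm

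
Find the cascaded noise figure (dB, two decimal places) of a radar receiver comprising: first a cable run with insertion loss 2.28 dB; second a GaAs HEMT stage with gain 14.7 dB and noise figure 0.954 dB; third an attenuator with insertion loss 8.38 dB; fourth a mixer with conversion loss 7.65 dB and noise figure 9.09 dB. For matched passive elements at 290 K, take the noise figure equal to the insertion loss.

Convert to linear (a loss of L dB is a gain of −L dB): F_i = 10^(NF_i/10), G_i = 10^(G_i,dB/10)
  Stage 1: F_1 = 10^(2.28/10) = 1.690, G_1 = 10^(−2.28/10) = 0.5916
  Stage 2: F_2 = 10^(0.954/10) = 1.246, G_2 = 10^(14.7/10) = 29.51
  Stage 3: F_3 = 10^(8.38/10) = 6.887, G_3 = 10^(−8.38/10) = 0.1452
  Stage 4: F_4 = 10^(9.09/10) = 8.110, G_4 = 10^(−7.65/10) = 0.1718
Friis cascade:
  F = 1.690 + (1.246 − 1)/0.5916 + (6.887 − 1)/17.46 + (8.110 − 1)/2.535 = 5.247
NF = 10 log₁₀(5.247) = 7.20 dB

7.20 dB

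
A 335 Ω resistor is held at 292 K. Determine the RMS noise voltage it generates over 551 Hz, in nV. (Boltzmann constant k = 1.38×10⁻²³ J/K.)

V_n = √(4kTRB)
4kTRB = 4 × 1.38×10⁻²³ × 292 × 3.35×10² × 5.51×10² = 2.98×10⁻¹⁵ V²
V_n = √(2.98×10⁻¹⁵) = 5.45×10⁻⁸ V = 54.5 nV

54.5 nV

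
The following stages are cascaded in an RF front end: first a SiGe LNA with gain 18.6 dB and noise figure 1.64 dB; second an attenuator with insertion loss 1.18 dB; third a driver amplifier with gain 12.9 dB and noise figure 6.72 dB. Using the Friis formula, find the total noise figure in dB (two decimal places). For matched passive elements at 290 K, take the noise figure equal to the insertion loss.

1.85 dB

Convert to linear (a loss of L dB is a gain of −L dB): F_i = 10^(NF_i/10), G_i = 10^(G_i,dB/10)
  Stage 1: F_1 = 10^(1.64/10) = 1.459, G_1 = 10^(18.6/10) = 72.44
  Stage 2: F_2 = 10^(1.18/10) = 1.312, G_2 = 10^(−1.18/10) = 0.7621
  Stage 3: F_3 = 10^(6.72/10) = 4.699, G_3 = 10^(12.9/10) = 19.50
Friis cascade:
  F = 1.459 + (1.312 − 1)/72.44 + (4.699 − 1)/55.21 = 1.530
NF = 10 log₁₀(1.530) = 1.85 dB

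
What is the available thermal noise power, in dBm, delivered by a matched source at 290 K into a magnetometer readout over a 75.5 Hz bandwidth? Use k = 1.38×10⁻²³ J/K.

P_n = kTB = 1.38×10⁻²³ × 290 × 7.55×10¹ = 3.02×10⁻¹⁹ W
In dBm: 10 log₁₀(3.02×10⁻¹⁹ / 10⁻³) = −155.2 dBm

−155.2 dBm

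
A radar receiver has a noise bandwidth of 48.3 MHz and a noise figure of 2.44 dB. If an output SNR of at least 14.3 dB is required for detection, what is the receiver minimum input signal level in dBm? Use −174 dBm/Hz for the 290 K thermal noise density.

−80.4 dBm

Sensitivity = −174 + 10 log₁₀(B) + NF + SNR_min
= −174 + 76.84 + 2.44 + 14.3
= −80.42 dBm → −80.4 dBm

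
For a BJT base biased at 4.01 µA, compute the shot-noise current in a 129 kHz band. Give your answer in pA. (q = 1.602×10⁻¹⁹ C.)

I_n = √(2qI·B)
2qI·B = 2 × 1.602×10⁻¹⁹ × 4.01×10⁻⁶ × 1.29×10⁵ = 1.66×10⁻¹⁹ A²
I_n = √(1.66×10⁻¹⁹) = 4.07×10⁻¹⁰ A = 407 pA

407 pA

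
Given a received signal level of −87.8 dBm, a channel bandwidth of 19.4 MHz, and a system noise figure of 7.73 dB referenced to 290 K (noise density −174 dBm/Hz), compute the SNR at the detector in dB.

5.6 dB

Noise floor: N = −174 + 10 log₁₀(B) + NF
10 log₁₀(1.94×10⁷) = 72.88 dB
N = −174 + 72.88 + 7.73 = −93.39 dBm
SNR = P_sig − N = −87.8 − (−93.39) = 5.59 dB → 5.6 dB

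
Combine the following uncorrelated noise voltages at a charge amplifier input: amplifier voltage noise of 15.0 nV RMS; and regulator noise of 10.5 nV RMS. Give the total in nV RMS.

18.3 nV

Uncorrelated sources add in power (mean-square): V_tot = √(ΣV_i²)
V_tot = √[(1.50×10⁻⁸)² + (1.05×10⁻⁸)²] = 1.83×10⁻⁸ V = 18.3 nV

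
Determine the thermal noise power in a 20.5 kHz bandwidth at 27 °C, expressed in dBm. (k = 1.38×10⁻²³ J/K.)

−130.7 dBm

T = 27 °C + 273.15 = 300.15 K
P_n = kTB = 1.38×10⁻²³ × 300.15 × 2.05×10⁴ = 8.49×10⁻¹⁷ W
In dBm: 10 log₁₀(8.49×10⁻¹⁷ / 10⁻³) = −130.7 dBm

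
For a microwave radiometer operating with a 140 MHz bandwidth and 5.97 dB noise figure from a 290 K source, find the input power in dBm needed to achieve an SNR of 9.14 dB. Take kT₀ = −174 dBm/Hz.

−77.4 dBm

Sensitivity = −174 + 10 log₁₀(B) + NF + SNR_min
= −174 + 81.46 + 5.97 + 9.14
= −77.43 dBm → −77.4 dBm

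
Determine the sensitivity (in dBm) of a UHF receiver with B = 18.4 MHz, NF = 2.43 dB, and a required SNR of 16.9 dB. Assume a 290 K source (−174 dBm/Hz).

−82.0 dBm

Sensitivity = −174 + 10 log₁₀(B) + NF + SNR_min
= −174 + 72.65 + 2.43 + 16.9
= −82.02 dBm → −82.0 dBm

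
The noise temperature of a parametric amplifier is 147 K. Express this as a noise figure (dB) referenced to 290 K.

F = 1 + T_e/T₀ = 1 + 147/290 = 1.5069
NF = 10 log₁₀(1.5069) = 1.78 dB

1.78 dB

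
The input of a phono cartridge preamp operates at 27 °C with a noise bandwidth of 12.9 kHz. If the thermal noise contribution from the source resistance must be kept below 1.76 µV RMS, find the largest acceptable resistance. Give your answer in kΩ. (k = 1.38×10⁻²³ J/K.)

14.5 kΩ

T = 27 °C + 273.15 = 300.15 K
Johnson–Nyquist: V_n = √(4kTRB) ⇒ R = V_n² / (4kTB)
4kTB = 4 × 1.38×10⁻²³ × 300.15 × 1.29×10⁴ = 2.14×10⁻¹⁶
R = (1.76×10⁻⁶)² / 2.14×10⁻¹⁶ = 1.45×10⁴ Ω = 14.5 kΩ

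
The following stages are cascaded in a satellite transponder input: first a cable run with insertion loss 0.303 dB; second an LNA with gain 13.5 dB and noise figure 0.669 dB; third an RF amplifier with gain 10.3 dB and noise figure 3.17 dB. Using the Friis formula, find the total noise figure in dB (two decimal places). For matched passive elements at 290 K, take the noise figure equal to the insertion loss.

1.15 dB

Convert to linear (a loss of L dB is a gain of −L dB): F_i = 10^(NF_i/10), G_i = 10^(G_i,dB/10)
  Stage 1: F_1 = 10^(0.303/10) = 1.072, G_1 = 10^(−0.303/10) = 0.9326
  Stage 2: F_2 = 10^(0.669/10) = 1.167, G_2 = 10^(13.5/10) = 22.39
  Stage 3: F_3 = 10^(3.17/10) = 2.075, G_3 = 10^(10.3/10) = 10.72
Friis cascade:
  F = 1.072 + (1.167 − 1)/0.9326 + (2.075 − 1)/20.88 = 1.302
NF = 10 log₁₀(1.302) = 1.15 dB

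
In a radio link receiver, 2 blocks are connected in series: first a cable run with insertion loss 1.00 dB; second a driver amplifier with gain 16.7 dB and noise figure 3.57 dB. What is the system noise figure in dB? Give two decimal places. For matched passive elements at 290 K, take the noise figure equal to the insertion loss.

Convert to linear (a loss of L dB is a gain of −L dB): F_i = 10^(NF_i/10), G_i = 10^(G_i,dB/10)
  Stage 1: F_1 = 10^(1.00/10) = 1.259, G_1 = 10^(−1.00/10) = 0.7943
  Stage 2: F_2 = 10^(3.57/10) = 2.275, G_2 = 10^(16.7/10) = 46.77
Friis cascade:
  F = 1.259 + (2.275 − 1)/0.7943 = 2.864
NF = 10 log₁₀(2.864) = 4.57 dB

4.57 dB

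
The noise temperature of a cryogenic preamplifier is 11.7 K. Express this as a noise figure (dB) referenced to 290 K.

0.172 dB

F = 1 + T_e/T₀ = 1 + 11.7/290 = 1.04034
NF = 10 log₁₀(1.04034) = 0.172 dB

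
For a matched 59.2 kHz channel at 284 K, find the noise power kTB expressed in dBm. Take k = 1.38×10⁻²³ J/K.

P_n = kTB = 1.38×10⁻²³ × 284 × 5.92×10⁴ = 2.32×10⁻¹⁶ W
In dBm: 10 log₁₀(2.32×10⁻¹⁶ / 10⁻³) = −126.3 dBm

−126.3 dBm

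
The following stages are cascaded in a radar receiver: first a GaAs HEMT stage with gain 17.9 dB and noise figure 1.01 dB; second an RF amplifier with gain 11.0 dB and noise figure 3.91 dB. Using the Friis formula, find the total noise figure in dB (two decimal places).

Convert to linear (a loss of L dB is a gain of −L dB): F_i = 10^(NF_i/10), G_i = 10^(G_i,dB/10)
  Stage 1: F_1 = 10^(1.01/10) = 1.262, G_1 = 10^(17.9/10) = 61.66
  Stage 2: F_2 = 10^(3.91/10) = 2.460, G_2 = 10^(11.0/10) = 12.59
Friis cascade:
  F = 1.262 + (2.460 − 1)/61.66 = 1.286
NF = 10 log₁₀(1.286) = 1.09 dB

1.09 dB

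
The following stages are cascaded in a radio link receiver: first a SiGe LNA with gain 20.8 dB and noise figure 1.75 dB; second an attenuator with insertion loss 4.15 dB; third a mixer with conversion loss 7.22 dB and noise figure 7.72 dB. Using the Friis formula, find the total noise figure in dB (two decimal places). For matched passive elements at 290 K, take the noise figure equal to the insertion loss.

Convert to linear (a loss of L dB is a gain of −L dB): F_i = 10^(NF_i/10), G_i = 10^(G_i,dB/10)
  Stage 1: F_1 = 10^(1.75/10) = 1.496, G_1 = 10^(20.8/10) = 120.2
  Stage 2: F_2 = 10^(4.15/10) = 2.600, G_2 = 10^(−4.15/10) = 0.3846
  Stage 3: F_3 = 10^(7.72/10) = 5.916, G_3 = 10^(−7.22/10) = 0.1897
Friis cascade:
  F = 1.496 + (2.600 − 1)/120.2 + (5.916 − 1)/46.24 = 1.616
NF = 10 log₁₀(1.616) = 2.08 dB

2.08 dB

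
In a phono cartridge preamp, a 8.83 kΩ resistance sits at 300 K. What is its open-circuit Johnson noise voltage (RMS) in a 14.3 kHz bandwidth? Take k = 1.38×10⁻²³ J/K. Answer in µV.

V_n = √(4kTRB)
4kTRB = 4 × 1.38×10⁻²³ × 300 × 8.83×10³ × 1.43×10⁴ = 2.09×10⁻¹² V²
V_n = √(2.09×10⁻¹²) = 1.45×10⁻⁶ V = 1.45 µV

1.45 µV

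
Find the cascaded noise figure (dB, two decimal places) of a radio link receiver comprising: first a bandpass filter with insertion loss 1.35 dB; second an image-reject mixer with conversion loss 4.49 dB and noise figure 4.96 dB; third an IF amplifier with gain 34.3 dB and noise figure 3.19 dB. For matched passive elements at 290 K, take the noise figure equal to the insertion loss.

Convert to linear (a loss of L dB is a gain of −L dB): F_i = 10^(NF_i/10), G_i = 10^(G_i,dB/10)
  Stage 1: F_1 = 10^(1.35/10) = 1.365, G_1 = 10^(−1.35/10) = 0.7328
  Stage 2: F_2 = 10^(4.96/10) = 3.133, G_2 = 10^(−4.49/10) = 0.3556
  Stage 3: F_3 = 10^(3.19/10) = 2.084, G_3 = 10^(34.3/10) = 2692
Friis cascade:
  F = 1.365 + (3.133 − 1)/0.7328 + (2.084 − 1)/0.2606 = 8.437
NF = 10 log₁₀(8.437) = 9.26 dB

9.26 dB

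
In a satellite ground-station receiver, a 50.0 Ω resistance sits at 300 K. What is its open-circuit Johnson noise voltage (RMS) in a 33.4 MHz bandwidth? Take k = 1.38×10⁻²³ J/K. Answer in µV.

V_n = √(4kTRB)
4kTRB = 4 × 1.38×10⁻²³ × 300 × 5.00×10¹ × 3.34×10⁷ = 2.77×10⁻¹¹ V²
V_n = √(2.77×10⁻¹¹) = 5.26×10⁻⁶ V = 5.26 µV

5.26 µV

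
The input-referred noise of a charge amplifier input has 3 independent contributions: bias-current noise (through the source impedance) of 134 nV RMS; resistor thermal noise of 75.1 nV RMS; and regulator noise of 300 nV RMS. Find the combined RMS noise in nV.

337 nV

Uncorrelated sources add in power (mean-square): V_tot = √(ΣV_i²)
V_tot = √[(1.34×10⁻⁷)² + (7.51×10⁻⁸)² + (3.00×10⁻⁷)²] = 3.37×10⁻⁷ V = 337 nV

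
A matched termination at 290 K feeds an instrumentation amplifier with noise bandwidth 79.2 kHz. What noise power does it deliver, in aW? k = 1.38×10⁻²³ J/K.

P_n = kTB = 1.38×10⁻²³ × 290 × 7.92×10⁴ = 3.17×10⁻¹⁶ W = 317 aW

317 aW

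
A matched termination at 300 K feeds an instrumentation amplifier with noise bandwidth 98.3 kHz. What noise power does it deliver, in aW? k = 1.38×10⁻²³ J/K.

P_n = kTB = 1.38×10⁻²³ × 300 × 9.83×10⁴ = 4.07×10⁻¹⁶ W = 407 aW

407 aW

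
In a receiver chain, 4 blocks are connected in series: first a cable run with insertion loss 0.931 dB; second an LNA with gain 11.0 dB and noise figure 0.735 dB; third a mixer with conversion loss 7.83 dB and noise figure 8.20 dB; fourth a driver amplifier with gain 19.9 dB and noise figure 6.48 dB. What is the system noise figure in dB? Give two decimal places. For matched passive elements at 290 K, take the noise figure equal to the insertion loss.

6.10 dB

Convert to linear (a loss of L dB is a gain of −L dB): F_i = 10^(NF_i/10), G_i = 10^(G_i,dB/10)
  Stage 1: F_1 = 10^(0.931/10) = 1.239, G_1 = 10^(−0.931/10) = 0.8070
  Stage 2: F_2 = 10^(0.735/10) = 1.184, G_2 = 10^(11.0/10) = 12.59
  Stage 3: F_3 = 10^(8.20/10) = 6.607, G_3 = 10^(−7.83/10) = 0.1648
  Stage 4: F_4 = 10^(6.48/10) = 4.446, G_4 = 10^(19.9/10) = 97.72
Friis cascade:
  F = 1.239 + (1.184 − 1)/0.8070 + (6.607 − 1)/10.16 + (4.446 − 1)/1.675 = 4.077
NF = 10 log₁₀(4.077) = 6.10 dB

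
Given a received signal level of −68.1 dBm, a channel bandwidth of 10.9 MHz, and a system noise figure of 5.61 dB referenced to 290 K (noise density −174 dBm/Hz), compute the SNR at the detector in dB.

29.9 dB

Noise floor: N = −174 + 10 log₁₀(B) + NF
10 log₁₀(1.09×10⁷) = 70.37 dB
N = −174 + 70.37 + 5.61 = −98.02 dBm
SNR = P_sig − N = −68.1 − (−98.02) = 29.92 dB → 29.9 dB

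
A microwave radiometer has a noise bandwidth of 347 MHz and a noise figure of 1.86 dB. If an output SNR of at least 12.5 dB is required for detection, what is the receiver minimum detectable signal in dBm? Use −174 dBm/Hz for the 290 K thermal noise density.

Sensitivity = −174 + 10 log₁₀(B) + NF + SNR_min
= −174 + 85.4 + 1.86 + 12.5
= −74.24 dBm → −74.2 dBm

−74.2 dBm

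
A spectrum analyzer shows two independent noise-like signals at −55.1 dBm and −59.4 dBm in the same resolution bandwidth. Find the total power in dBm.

−53.7 dBm

Convert to linear, add, convert back:
P₁ = 3.09×10⁻⁹ W, P₂ = 1.15×10⁻⁹ W
P_tot = 4.24×10⁻⁹ W → 10 log₁₀(P_tot / 10⁻³) = −53.7 dBm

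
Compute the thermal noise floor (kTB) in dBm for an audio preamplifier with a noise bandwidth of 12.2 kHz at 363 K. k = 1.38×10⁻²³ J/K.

−132.1 dBm

P_n = kTB = 1.38×10⁻²³ × 363 × 1.22×10⁴ = 6.11×10⁻¹⁷ W
In dBm: 10 log₁₀(6.11×10⁻¹⁷ / 10⁻³) = −132.1 dBm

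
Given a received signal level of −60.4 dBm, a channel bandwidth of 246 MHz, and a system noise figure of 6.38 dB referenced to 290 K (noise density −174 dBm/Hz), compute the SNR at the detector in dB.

23.3 dB

Noise floor: N = −174 + 10 log₁₀(B) + NF
10 log₁₀(2.46×10⁸) = 83.91 dB
N = −174 + 83.91 + 6.38 = −83.71 dBm
SNR = P_sig − N = −60.4 − (−83.71) = 23.31 dB → 23.3 dB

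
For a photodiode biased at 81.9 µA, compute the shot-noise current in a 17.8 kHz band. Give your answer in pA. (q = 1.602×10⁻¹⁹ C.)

683 pA

I_n = √(2qI·B)
2qI·B = 2 × 1.602×10⁻¹⁹ × 8.19×10⁻⁵ × 1.78×10⁴ = 4.67×10⁻¹⁹ A²
I_n = √(4.67×10⁻¹⁹) = 6.83×10⁻¹⁰ A = 683 pA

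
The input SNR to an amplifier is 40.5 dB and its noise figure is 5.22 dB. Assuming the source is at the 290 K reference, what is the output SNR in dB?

35.28 dB

By definition F = SNR_in/SNR_out, so in dB: SNR_out = SNR_in − NF
SNR_out = 40.5 − 5.22 = 35.28 dB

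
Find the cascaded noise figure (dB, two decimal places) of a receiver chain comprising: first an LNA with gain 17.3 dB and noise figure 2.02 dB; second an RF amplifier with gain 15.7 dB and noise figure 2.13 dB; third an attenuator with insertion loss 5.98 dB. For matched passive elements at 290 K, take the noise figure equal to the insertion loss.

Convert to linear (a loss of L dB is a gain of −L dB): F_i = 10^(NF_i/10), G_i = 10^(G_i,dB/10)
  Stage 1: F_1 = 10^(2.02/10) = 1.592, G_1 = 10^(17.3/10) = 53.70
  Stage 2: F_2 = 10^(2.13/10) = 1.633, G_2 = 10^(15.7/10) = 37.15
  Stage 3: F_3 = 10^(5.98/10) = 3.963, G_3 = 10^(−5.98/10) = 0.2523
Friis cascade:
  F = 1.592 + (1.633 − 1)/53.70 + (3.963 − 1)/1995 = 1.605
NF = 10 log₁₀(1.605) = 2.06 dB

2.06 dB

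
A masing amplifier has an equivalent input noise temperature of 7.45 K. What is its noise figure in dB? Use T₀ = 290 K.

0.110 dB

F = 1 + T_e/T₀ = 1 + 7.45/290 = 1.02569
NF = 10 log₁₀(1.02569) = 0.110 dB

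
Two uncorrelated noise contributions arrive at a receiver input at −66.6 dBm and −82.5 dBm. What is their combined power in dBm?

−66.5 dBm

Convert to linear, add, convert back:
P₁ = 2.19×10⁻¹⁰ W, P₂ = 5.62×10⁻¹² W
P_tot = 2.24×10⁻¹⁰ W → 10 log₁₀(P_tot / 10⁻³) = −66.5 dBm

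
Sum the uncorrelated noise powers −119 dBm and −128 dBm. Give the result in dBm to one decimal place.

−118.5 dBm

Convert to linear, add, convert back:
P₁ = 1.26×10⁻¹⁵ W, P₂ = 1.58×10⁻¹⁶ W
P_tot = 1.42×10⁻¹⁵ W → 10 log₁₀(P_tot / 10⁻³) = −118.5 dBm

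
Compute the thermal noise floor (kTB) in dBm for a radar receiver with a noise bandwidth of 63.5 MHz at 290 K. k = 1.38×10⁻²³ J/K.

P_n = kTB = 1.38×10⁻²³ × 290 × 6.35×10⁷ = 2.54×10⁻¹³ W
In dBm: 10 log₁₀(2.54×10⁻¹³ / 10⁻³) = −95.9 dBm

−95.9 dBm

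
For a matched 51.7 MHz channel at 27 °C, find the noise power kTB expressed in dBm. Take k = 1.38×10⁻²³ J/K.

−96.7 dBm

T = 27 °C + 273.15 = 300.15 K
P_n = kTB = 1.38×10⁻²³ × 300.15 × 5.17×10⁷ = 2.14×10⁻¹³ W
In dBm: 10 log₁₀(2.14×10⁻¹³ / 10⁻³) = −96.7 dBm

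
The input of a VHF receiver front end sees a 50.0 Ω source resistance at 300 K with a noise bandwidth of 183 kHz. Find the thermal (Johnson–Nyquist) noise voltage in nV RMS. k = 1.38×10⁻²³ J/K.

V_n = √(4kTRB)
4kTRB = 4 × 1.38×10⁻²³ × 300 × 5.00×10¹ × 1.83×10⁵ = 1.52×10⁻¹³ V²
V_n = √(1.52×10⁻¹³) = 3.89×10⁻⁷ V = 389 nV

389 nV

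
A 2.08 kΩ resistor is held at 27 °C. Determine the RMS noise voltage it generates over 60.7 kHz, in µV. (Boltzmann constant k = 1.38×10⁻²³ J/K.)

1.45 µV

T = 27 °C + 273.15 = 300.15 K
V_n = √(4kTRB)
4kTRB = 4 × 1.38×10⁻²³ × 300.15 × 2.08×10³ × 6.07×10⁴ = 2.09×10⁻¹² V²
V_n = √(2.09×10⁻¹²) = 1.45×10⁻⁶ V = 1.45 µV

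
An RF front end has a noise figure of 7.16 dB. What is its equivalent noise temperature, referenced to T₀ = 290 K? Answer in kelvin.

F = 10^(7.16/10) = 5.19996
T_e = (F − 1)·T₀ = (5.19996 − 1) × 290 = 1218 K

1218 K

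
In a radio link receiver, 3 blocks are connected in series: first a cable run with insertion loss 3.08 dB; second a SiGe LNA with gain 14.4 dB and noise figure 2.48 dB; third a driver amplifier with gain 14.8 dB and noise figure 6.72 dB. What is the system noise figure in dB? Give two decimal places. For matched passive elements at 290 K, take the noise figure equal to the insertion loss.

5.88 dB

Convert to linear (a loss of L dB is a gain of −L dB): F_i = 10^(NF_i/10), G_i = 10^(G_i,dB/10)
  Stage 1: F_1 = 10^(3.08/10) = 2.032, G_1 = 10^(−3.08/10) = 0.4920
  Stage 2: F_2 = 10^(2.48/10) = 1.770, G_2 = 10^(14.4/10) = 27.54
  Stage 3: F_3 = 10^(6.72/10) = 4.699, G_3 = 10^(14.8/10) = 30.20
Friis cascade:
  F = 2.032 + (1.770 − 1)/0.4920 + (4.699 − 1)/13.55 = 3.870
NF = 10 log₁₀(3.870) = 5.88 dB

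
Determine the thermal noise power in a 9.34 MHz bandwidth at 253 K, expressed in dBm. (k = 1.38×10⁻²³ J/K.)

P_n = kTB = 1.38×10⁻²³ × 253 × 9.34×10⁶ = 3.26×10⁻¹⁴ W
In dBm: 10 log₁₀(3.26×10⁻¹⁴ / 10⁻³) = −104.9 dBm

−104.9 dBm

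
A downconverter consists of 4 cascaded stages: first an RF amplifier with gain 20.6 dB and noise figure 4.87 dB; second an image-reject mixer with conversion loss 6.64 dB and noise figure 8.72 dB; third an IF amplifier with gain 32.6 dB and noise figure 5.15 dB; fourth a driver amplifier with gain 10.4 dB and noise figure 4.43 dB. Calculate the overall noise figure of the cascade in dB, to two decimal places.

5.07 dB

Convert to linear (a loss of L dB is a gain of −L dB): F_i = 10^(NF_i/10), G_i = 10^(G_i,dB/10)
  Stage 1: F_1 = 10^(4.87/10) = 3.069, G_1 = 10^(20.6/10) = 114.8
  Stage 2: F_2 = 10^(8.72/10) = 7.447, G_2 = 10^(−6.64/10) = 0.2168
  Stage 3: F_3 = 10^(5.15/10) = 3.273, G_3 = 10^(32.6/10) = 1820
  Stage 4: F_4 = 10^(4.43/10) = 2.773, G_4 = 10^(10.4/10) = 10.96
Friis cascade:
  F = 3.069 + (7.447 − 1)/114.8 + (3.273 − 1)/24.89 + (2.773 − 1)/4.529×10⁴ = 3.217
NF = 10 log₁₀(3.217) = 5.07 dB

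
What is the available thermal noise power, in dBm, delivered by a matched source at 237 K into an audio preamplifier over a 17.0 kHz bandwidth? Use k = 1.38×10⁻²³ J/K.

P_n = kTB = 1.38×10⁻²³ × 237 × 1.70×10⁴ = 5.56×10⁻¹⁷ W
In dBm: 10 log₁₀(5.56×10⁻¹⁷ / 10⁻³) = −132.5 dBm

−132.5 dBm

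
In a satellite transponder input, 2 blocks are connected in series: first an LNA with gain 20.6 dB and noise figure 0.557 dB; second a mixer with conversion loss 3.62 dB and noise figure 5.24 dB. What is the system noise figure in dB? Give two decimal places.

Convert to linear (a loss of L dB is a gain of −L dB): F_i = 10^(NF_i/10), G_i = 10^(G_i,dB/10)
  Stage 1: F_1 = 10^(0.557/10) = 1.137, G_1 = 10^(20.6/10) = 114.8
  Stage 2: F_2 = 10^(5.24/10) = 3.342, G_2 = 10^(−3.62/10) = 0.4345
Friis cascade:
  F = 1.137 + (3.342 − 1)/114.8 = 1.157
NF = 10 log₁₀(1.157) = 0.63 dB

0.63 dB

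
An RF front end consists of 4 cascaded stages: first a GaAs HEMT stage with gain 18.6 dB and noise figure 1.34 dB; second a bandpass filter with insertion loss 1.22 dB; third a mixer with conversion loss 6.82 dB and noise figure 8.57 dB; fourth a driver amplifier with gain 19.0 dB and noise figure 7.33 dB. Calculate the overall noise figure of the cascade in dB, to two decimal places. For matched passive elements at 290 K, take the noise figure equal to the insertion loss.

Convert to linear (a loss of L dB is a gain of −L dB): F_i = 10^(NF_i/10), G_i = 10^(G_i,dB/10)
  Stage 1: F_1 = 10^(1.34/10) = 1.361, G_1 = 10^(18.6/10) = 72.44
  Stage 2: F_2 = 10^(1.22/10) = 1.324, G_2 = 10^(−1.22/10) = 0.7551
  Stage 3: F_3 = 10^(8.57/10) = 7.194, G_3 = 10^(−6.82/10) = 0.2080
  Stage 4: F_4 = 10^(7.33/10) = 5.408, G_4 = 10^(19.0/10) = 79.43
Friis cascade:
  F = 1.361 + (1.324 − 1)/72.44 + (7.194 − 1)/54.70 + (5.408 − 1)/11.38 = 1.867
NF = 10 log₁₀(1.867) = 2.71 dB

2.71 dB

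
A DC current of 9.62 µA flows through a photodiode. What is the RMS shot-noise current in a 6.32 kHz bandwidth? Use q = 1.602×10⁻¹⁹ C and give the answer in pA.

140 pA

I_n = √(2qI·B)
2qI·B = 2 × 1.602×10⁻¹⁹ × 9.62×10⁻⁶ × 6.32×10³ = 1.95×10⁻²⁰ A²
I_n = √(1.95×10⁻²⁰) = 1.40×10⁻¹⁰ A = 140 pA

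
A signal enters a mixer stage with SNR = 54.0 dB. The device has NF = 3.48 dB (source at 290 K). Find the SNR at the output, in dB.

By definition F = SNR_in/SNR_out, so in dB: SNR_out = SNR_in − NF
SNR_out = 54.0 − 3.48 = 50.52 dB

50.52 dB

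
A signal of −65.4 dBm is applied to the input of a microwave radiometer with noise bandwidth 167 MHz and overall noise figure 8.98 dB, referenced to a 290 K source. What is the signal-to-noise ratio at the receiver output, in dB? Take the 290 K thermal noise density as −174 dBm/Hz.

Noise floor: N = −174 + 10 log₁₀(B) + NF
10 log₁₀(1.67×10⁸) = 82.23 dB
N = −174 + 82.23 + 8.98 = −82.79 dBm
SNR = P_sig − N = −65.4 − (−82.79) = 17.39 dB → 17.4 dB

17.4 dB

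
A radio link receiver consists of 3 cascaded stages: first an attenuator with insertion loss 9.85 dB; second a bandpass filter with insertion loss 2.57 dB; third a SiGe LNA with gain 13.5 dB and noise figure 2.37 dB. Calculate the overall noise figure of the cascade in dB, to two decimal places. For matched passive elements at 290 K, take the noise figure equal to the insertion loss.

Convert to linear (a loss of L dB is a gain of −L dB): F_i = 10^(NF_i/10), G_i = 10^(G_i,dB/10)
  Stage 1: F_1 = 10^(9.85/10) = 9.661, G_1 = 10^(−9.85/10) = 0.1035
  Stage 2: F_2 = 10^(2.57/10) = 1.807, G_2 = 10^(−2.57/10) = 0.5534
  Stage 3: F_3 = 10^(2.37/10) = 1.726, G_3 = 10^(13.5/10) = 22.39
Friis cascade:
  F = 9.661 + (1.807 − 1)/0.1035 + (1.726 − 1)/0.05728 = 30.13
NF = 10 log₁₀(30.13) = 14.79 dB

14.79 dB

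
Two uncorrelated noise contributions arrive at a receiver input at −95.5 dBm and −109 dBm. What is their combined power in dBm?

Convert to linear, add, convert back:
P₁ = 2.82×10⁻¹³ W, P₂ = 1.26×10⁻¹⁴ W
P_tot = 2.94×10⁻¹³ W → 10 log₁₀(P_tot / 10⁻³) = −95.3 dBm

−95.3 dBm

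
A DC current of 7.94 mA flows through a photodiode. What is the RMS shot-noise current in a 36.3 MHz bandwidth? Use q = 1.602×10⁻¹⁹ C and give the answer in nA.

I_n = √(2qI·B)
2qI·B = 2 × 1.602×10⁻¹⁹ × 7.94×10⁻³ × 3.63×10⁷ = 9.23×10⁻¹⁴ A²
I_n = √(9.23×10⁻¹⁴) = 3.04×10⁻⁷ A = 304 nA

304 nA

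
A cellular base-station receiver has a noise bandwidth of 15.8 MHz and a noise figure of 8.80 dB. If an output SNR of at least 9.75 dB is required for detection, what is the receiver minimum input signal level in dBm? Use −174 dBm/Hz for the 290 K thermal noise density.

Sensitivity = −174 + 10 log₁₀(B) + NF + SNR_min
= −174 + 71.99 + 8.80 + 9.75
= −83.46 dBm → −83.5 dBm

−83.5 dBm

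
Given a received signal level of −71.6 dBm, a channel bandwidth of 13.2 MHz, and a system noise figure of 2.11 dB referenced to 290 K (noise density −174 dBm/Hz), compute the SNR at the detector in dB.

29.1 dB

Noise floor: N = −174 + 10 log₁₀(B) + NF
10 log₁₀(1.32×10⁷) = 71.21 dB
N = −174 + 71.21 + 2.11 = −100.68 dBm
SNR = P_sig − N = −71.6 − (−100.68) = 29.08 dB → 29.1 dB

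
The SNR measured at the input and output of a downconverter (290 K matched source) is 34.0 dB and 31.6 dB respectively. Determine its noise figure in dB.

2.4 dB

NF (dB) = SNR_in(dB) − SNR_out(dB) when the source is at T₀
NF = 34.0 − 31.6 = 2.4 dB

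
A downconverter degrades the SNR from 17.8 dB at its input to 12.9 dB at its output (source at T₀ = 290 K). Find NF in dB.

NF (dB) = SNR_in(dB) − SNR_out(dB) when the source is at T₀
NF = 17.8 − 12.9 = 4.9 dB

4.9 dB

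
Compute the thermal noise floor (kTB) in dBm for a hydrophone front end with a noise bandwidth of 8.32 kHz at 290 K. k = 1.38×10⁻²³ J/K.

P_n = kTB = 1.38×10⁻²³ × 290 × 8.32×10³ = 3.33×10⁻¹⁷ W
In dBm: 10 log₁₀(3.33×10⁻¹⁷ / 10⁻³) = −134.8 dBm

−134.8 dBm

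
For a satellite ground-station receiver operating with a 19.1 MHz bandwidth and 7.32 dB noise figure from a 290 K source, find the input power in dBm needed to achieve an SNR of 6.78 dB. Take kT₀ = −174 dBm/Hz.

Sensitivity = −174 + 10 log₁₀(B) + NF + SNR_min
= −174 + 72.81 + 7.32 + 6.78
= −87.09 dBm → −87.1 dBm

−87.1 dBm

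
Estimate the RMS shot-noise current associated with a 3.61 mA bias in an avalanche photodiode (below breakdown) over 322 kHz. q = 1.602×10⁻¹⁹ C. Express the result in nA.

I_n = √(2qI·B)
2qI·B = 2 × 1.602×10⁻¹⁹ × 3.61×10⁻³ × 3.22×10⁵ = 3.72×10⁻¹⁶ A²
I_n = √(3.72×10⁻¹⁶) = 1.93×10⁻⁸ A = 19.3 nA

19.3 nA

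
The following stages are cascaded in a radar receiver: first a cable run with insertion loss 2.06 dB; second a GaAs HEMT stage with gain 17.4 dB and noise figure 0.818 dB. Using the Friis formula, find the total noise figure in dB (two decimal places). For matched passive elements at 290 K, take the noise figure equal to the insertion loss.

2.88 dB

Convert to linear (a loss of L dB is a gain of −L dB): F_i = 10^(NF_i/10), G_i = 10^(G_i,dB/10)
  Stage 1: F_1 = 10^(2.06/10) = 1.607, G_1 = 10^(−2.06/10) = 0.6223
  Stage 2: F_2 = 10^(0.818/10) = 1.207, G_2 = 10^(17.4/10) = 54.95
Friis cascade:
  F = 1.607 + (1.207 − 1)/0.6223 = 1.940
NF = 10 log₁₀(1.940) = 2.88 dB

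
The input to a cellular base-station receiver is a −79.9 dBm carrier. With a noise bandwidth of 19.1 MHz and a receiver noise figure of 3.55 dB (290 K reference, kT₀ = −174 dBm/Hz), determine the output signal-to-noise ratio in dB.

17.7 dB

Noise floor: N = −174 + 10 log₁₀(B) + NF
10 log₁₀(1.91×10⁷) = 72.81 dB
N = −174 + 72.81 + 3.55 = −97.64 dBm
SNR = P_sig − N = −79.9 − (−97.64) = 17.74 dB → 17.7 dB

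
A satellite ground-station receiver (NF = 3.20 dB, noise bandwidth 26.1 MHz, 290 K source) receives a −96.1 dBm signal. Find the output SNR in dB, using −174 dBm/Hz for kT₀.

0.5 dB

Noise floor: N = −174 + 10 log₁₀(B) + NF
10 log₁₀(2.61×10⁷) = 74.17 dB
N = −174 + 74.17 + 3.20 = −96.63 dBm
SNR = P_sig − N = −96.1 − (−96.63) = 0.53 dB → 0.5 dB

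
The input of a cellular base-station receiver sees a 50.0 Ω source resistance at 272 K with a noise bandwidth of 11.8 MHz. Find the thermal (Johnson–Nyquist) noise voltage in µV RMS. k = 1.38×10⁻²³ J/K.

2.98 µV

V_n = √(4kTRB)
4kTRB = 4 × 1.38×10⁻²³ × 272 × 5.00×10¹ × 1.18×10⁷ = 8.86×10⁻¹² V²
V_n = √(8.86×10⁻¹²) = 2.98×10⁻⁶ V = 2.98 µV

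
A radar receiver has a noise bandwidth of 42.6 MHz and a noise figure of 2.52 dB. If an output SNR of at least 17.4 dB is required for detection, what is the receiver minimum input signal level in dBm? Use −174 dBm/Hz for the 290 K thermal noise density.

Sensitivity = −174 + 10 log₁₀(B) + NF + SNR_min
= −174 + 76.29 + 2.52 + 17.4
= −77.79 dBm → −77.8 dBm

−77.8 dBm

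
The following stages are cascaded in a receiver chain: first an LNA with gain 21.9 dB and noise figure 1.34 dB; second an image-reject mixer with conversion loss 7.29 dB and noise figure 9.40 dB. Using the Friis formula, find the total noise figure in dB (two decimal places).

Convert to linear (a loss of L dB is a gain of −L dB): F_i = 10^(NF_i/10), G_i = 10^(G_i,dB/10)
  Stage 1: F_1 = 10^(1.34/10) = 1.361, G_1 = 10^(21.9/10) = 154.9
  Stage 2: F_2 = 10^(9.40/10) = 8.710, G_2 = 10^(−7.29/10) = 0.1866
Friis cascade:
  F = 1.361 + (8.710 − 1)/154.9 = 1.411
NF = 10 log₁₀(1.411) = 1.50 dB

1.50 dB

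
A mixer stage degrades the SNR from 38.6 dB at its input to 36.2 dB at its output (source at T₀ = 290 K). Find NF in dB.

NF (dB) = SNR_in(dB) − SNR_out(dB) when the source is at T₀
NF = 38.6 − 36.2 = 2.4 dB

2.4 dB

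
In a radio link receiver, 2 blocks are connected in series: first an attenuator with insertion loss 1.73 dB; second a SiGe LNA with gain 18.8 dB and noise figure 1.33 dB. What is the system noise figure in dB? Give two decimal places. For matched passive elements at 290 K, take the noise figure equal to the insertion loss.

Convert to linear (a loss of L dB is a gain of −L dB): F_i = 10^(NF_i/10), G_i = 10^(G_i,dB/10)
  Stage 1: F_1 = 10^(1.73/10) = 1.489, G_1 = 10^(−1.73/10) = 0.6714
  Stage 2: F_2 = 10^(1.33/10) = 1.358, G_2 = 10^(18.8/10) = 75.86
Friis cascade:
  F = 1.489 + (1.358 − 1)/0.6714 = 2.023
NF = 10 log₁₀(2.023) = 3.06 dB

3.06 dB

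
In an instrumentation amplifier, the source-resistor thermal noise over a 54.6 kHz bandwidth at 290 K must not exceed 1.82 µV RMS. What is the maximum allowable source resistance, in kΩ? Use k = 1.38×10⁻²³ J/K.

Johnson–Nyquist: V_n = √(4kTRB) ⇒ R = V_n² / (4kTB)
4kTB = 4 × 1.38×10⁻²³ × 290 × 5.46×10⁴ = 8.74×10⁻¹⁶
R = (1.82×10⁻⁶)² / 8.74×10⁻¹⁶ = 3.79×10³ Ω = 3.79 kΩ

3.79 kΩ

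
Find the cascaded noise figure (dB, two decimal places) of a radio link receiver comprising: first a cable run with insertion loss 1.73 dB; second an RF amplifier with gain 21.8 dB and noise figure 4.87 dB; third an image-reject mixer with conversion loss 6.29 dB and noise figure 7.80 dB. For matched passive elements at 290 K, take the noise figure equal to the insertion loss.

6.65 dB

Convert to linear (a loss of L dB is a gain of −L dB): F_i = 10^(NF_i/10), G_i = 10^(G_i,dB/10)
  Stage 1: F_1 = 10^(1.73/10) = 1.489, G_1 = 10^(−1.73/10) = 0.6714
  Stage 2: F_2 = 10^(4.87/10) = 3.069, G_2 = 10^(21.8/10) = 151.4
  Stage 3: F_3 = 10^(7.80/10) = 6.026, G_3 = 10^(−6.29/10) = 0.2350
Friis cascade:
  F = 1.489 + (3.069 − 1)/0.6714 + (6.026 − 1)/101.6 = 4.620
NF = 10 log₁₀(4.620) = 6.65 dB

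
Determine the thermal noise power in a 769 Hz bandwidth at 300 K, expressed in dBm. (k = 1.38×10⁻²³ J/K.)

P_n = kTB = 1.38×10⁻²³ × 300 × 7.69×10² = 3.18×10⁻¹⁸ W
In dBm: 10 log₁₀(3.18×10⁻¹⁸ / 10⁻³) = −145.0 dBm

−145.0 dBm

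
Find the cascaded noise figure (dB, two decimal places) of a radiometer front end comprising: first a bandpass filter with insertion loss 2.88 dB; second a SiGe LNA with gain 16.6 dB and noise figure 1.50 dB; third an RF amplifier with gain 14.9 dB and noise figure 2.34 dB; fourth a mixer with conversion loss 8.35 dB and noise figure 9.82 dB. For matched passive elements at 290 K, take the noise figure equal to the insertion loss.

4.45 dB

Convert to linear (a loss of L dB is a gain of −L dB): F_i = 10^(NF_i/10), G_i = 10^(G_i,dB/10)
  Stage 1: F_1 = 10^(2.88/10) = 1.941, G_1 = 10^(−2.88/10) = 0.5152
  Stage 2: F_2 = 10^(1.50/10) = 1.413, G_2 = 10^(16.6/10) = 45.71
  Stage 3: F_3 = 10^(2.34/10) = 1.714, G_3 = 10^(14.9/10) = 30.90
  Stage 4: F_4 = 10^(9.82/10) = 9.594, G_4 = 10^(−8.35/10) = 0.1462
Friis cascade:
  F = 1.941 + (1.413 − 1)/0.5152 + (1.714 − 1)/23.55 + (9.594 − 1)/727.8 = 2.784
NF = 10 log₁₀(2.784) = 4.45 dB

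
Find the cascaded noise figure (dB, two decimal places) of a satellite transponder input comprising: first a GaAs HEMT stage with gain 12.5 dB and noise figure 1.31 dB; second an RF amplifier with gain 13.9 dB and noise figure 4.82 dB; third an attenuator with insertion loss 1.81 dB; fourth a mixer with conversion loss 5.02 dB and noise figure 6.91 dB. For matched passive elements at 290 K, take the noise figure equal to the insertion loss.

1.71 dB

Convert to linear (a loss of L dB is a gain of −L dB): F_i = 10^(NF_i/10), G_i = 10^(G_i,dB/10)
  Stage 1: F_1 = 10^(1.31/10) = 1.352, G_1 = 10^(12.5/10) = 17.78
  Stage 2: F_2 = 10^(4.82/10) = 3.034, G_2 = 10^(13.9/10) = 24.55
  Stage 3: F_3 = 10^(1.81/10) = 1.517, G_3 = 10^(−1.81/10) = 0.6592
  Stage 4: F_4 = 10^(6.91/10) = 4.909, G_4 = 10^(−5.02/10) = 0.3148
Friis cascade:
  F = 1.352 + (3.034 − 1)/17.78 + (1.517 − 1)/436.5 + (4.909 − 1)/287.7 = 1.481
NF = 10 log₁₀(1.481) = 1.71 dB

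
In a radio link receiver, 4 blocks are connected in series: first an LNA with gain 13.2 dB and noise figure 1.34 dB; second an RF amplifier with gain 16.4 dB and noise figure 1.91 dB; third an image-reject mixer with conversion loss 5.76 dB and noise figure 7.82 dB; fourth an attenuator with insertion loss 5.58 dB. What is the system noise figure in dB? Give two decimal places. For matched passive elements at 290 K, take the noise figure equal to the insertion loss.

1.47 dB

Convert to linear (a loss of L dB is a gain of −L dB): F_i = 10^(NF_i/10), G_i = 10^(G_i,dB/10)
  Stage 1: F_1 = 10^(1.34/10) = 1.361, G_1 = 10^(13.2/10) = 20.89
  Stage 2: F_2 = 10^(1.91/10) = 1.552, G_2 = 10^(16.4/10) = 43.65
  Stage 3: F_3 = 10^(7.82/10) = 6.053, G_3 = 10^(−5.76/10) = 0.2655
  Stage 4: F_4 = 10^(5.58/10) = 3.614, G_4 = 10^(−5.58/10) = 0.2767
Friis cascade:
  F = 1.361 + (1.552 − 1)/20.89 + (6.053 − 1)/912.0 + (3.614 − 1)/242.1 = 1.404
NF = 10 log₁₀(1.404) = 1.47 dB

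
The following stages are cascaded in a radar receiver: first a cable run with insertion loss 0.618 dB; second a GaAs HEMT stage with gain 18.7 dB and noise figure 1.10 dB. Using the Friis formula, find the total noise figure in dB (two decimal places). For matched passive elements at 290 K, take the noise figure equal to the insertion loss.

1.72 dB

Convert to linear (a loss of L dB is a gain of −L dB): F_i = 10^(NF_i/10), G_i = 10^(G_i,dB/10)
  Stage 1: F_1 = 10^(0.618/10) = 1.153, G_1 = 10^(−0.618/10) = 0.8674
  Stage 2: F_2 = 10^(1.10/10) = 1.288, G_2 = 10^(18.7/10) = 74.13
Friis cascade:
  F = 1.153 + (1.288 − 1)/0.8674 = 1.485
NF = 10 log₁₀(1.485) = 1.72 dB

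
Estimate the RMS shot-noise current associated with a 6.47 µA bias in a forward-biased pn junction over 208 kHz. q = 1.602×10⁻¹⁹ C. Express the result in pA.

I_n = √(2qI·B)
2qI·B = 2 × 1.602×10⁻¹⁹ × 6.47×10⁻⁶ × 2.08×10⁵ = 4.31×10⁻¹⁹ A²
I_n = √(4.31×10⁻¹⁹) = 6.57×10⁻¹⁰ A = 657 pA

657 pA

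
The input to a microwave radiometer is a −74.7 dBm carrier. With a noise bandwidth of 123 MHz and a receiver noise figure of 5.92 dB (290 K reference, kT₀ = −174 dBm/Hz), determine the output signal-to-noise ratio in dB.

12.5 dB

Noise floor: N = −174 + 10 log₁₀(B) + NF
10 log₁₀(1.23×10⁸) = 80.9 dB
N = −174 + 80.9 + 5.92 = −87.18 dBm
SNR = P_sig − N = −74.7 − (−87.18) = 12.48 dB → 12.5 dB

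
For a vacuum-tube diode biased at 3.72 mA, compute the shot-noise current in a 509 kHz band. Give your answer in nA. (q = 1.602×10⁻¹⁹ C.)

I_n = √(2qI·B)
2qI·B = 2 × 1.602×10⁻¹⁹ × 3.72×10⁻³ × 5.09×10⁵ = 6.07×10⁻¹⁶ A²
I_n = √(6.07×10⁻¹⁶) = 2.46×10⁻⁸ A = 24.6 nA

24.6 nA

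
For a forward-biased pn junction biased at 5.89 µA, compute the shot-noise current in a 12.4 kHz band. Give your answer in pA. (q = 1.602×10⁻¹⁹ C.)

153 pA

I_n = √(2qI·B)
2qI·B = 2 × 1.602×10⁻¹⁹ × 5.89×10⁻⁶ × 1.24×10⁴ = 2.34×10⁻²⁰ A²
I_n = √(2.34×10⁻²⁰) = 1.53×10⁻¹⁰ A = 153 pA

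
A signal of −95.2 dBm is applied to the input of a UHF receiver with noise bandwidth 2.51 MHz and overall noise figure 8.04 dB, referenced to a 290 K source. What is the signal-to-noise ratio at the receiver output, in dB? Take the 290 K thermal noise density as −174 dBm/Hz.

6.8 dB

Noise floor: N = −174 + 10 log₁₀(B) + NF
10 log₁₀(2.51×10⁶) = 64 dB
N = −174 + 64 + 8.04 = −101.96 dBm
SNR = P_sig − N = −95.2 − (−101.96) = 6.76 dB → 6.8 dB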